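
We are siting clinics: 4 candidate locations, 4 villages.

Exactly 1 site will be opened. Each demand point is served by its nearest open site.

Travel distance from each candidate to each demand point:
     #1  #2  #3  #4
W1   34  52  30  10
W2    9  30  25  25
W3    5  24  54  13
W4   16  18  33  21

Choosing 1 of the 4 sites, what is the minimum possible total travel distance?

Open {W4}.
  #1→W4 16, #2→W4 18, #3→W4 33, #4→W4 21  ⇒ total 88.
Compare {W2}: total 89.
Compare {W3}: total 96.
No size-1 selection does better; minimum is 88.

88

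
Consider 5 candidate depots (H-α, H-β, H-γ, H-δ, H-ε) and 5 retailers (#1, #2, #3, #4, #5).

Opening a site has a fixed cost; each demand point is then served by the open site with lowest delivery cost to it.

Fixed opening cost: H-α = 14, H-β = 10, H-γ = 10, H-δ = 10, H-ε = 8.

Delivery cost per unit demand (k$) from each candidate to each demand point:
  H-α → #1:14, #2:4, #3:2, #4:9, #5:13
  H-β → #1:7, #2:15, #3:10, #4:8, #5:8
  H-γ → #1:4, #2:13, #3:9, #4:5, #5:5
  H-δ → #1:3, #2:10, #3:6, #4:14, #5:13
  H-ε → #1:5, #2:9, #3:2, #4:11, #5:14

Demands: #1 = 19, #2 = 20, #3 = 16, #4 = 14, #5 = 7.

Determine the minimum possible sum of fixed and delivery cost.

308

Open {H-α, H-γ, H-δ}: assign each demand point to its cheapest open site.
  #1→H-δ 19×3=57, #2→H-α 20×4=80, #3→H-α 16×2=32, #4→H-γ 14×5=70, #5→H-γ 7×5=35
  delivery cost 274, fixed 34 → total 308.
Compare {H-α, H-γ, H-δ, H-ε}: delivery cost 274 + fixed 42 = 316.
Compare {H-α, H-γ}: delivery cost 293 + fixed 24 = 317.
Compare {H-α, H-β, H-γ, H-δ}: delivery cost 274 + fixed 44 = 318.
All other subsets cost ≥ 316. Minimum total cost: 308.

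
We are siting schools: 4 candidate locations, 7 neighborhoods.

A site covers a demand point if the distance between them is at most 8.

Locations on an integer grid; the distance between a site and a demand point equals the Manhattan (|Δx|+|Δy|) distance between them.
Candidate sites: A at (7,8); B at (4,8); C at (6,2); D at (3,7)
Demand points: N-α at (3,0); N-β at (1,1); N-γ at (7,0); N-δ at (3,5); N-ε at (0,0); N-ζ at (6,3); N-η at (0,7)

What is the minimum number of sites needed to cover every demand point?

Coverage sets (demand points within 8 of each site):
  A: {N-γ, N-δ, N-ζ, N-η}
  B: {N-δ, N-ζ, N-η}
  C: {N-α, N-β, N-γ, N-δ, N-ε, N-ζ}
  D: {N-α, N-β, N-δ, N-ζ, N-η}
No single site covers all 7 demand points.
But {A, C} covers everything, so the minimum is 2.

2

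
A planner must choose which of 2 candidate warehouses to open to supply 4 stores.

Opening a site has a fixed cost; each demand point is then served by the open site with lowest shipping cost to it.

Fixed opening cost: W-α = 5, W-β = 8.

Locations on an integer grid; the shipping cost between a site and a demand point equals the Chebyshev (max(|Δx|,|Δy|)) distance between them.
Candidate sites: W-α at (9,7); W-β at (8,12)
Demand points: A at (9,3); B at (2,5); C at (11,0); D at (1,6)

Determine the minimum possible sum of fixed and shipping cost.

31

Open {W-α}: assign each demand point to its cheapest open site.
  A→W-α 4, B→W-α 7, C→W-α 7, D→W-α 8
  shipping cost 26, fixed 5 → total 31.
Compare {W-α, W-β}: shipping cost 25 + fixed 13 = 38.
Compare {W-β}: shipping cost 35 + fixed 8 = 43.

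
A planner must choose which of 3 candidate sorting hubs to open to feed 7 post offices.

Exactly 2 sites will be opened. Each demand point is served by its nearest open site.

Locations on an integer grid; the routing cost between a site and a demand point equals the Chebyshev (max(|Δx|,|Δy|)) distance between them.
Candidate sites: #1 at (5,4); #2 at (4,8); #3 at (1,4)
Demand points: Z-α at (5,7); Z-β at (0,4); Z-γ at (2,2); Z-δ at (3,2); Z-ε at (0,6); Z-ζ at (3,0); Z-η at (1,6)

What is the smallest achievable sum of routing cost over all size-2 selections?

14

Open {#2, #3}.
  Z-α→#2 1, Z-β→#3 1, Z-γ→#3 2, Z-δ→#3 2, Z-ε→#3 2, Z-ζ→#3 4, Z-η→#3 2  ⇒ total 14.
Compare {#1, #3}: total 16.
Compare {#1, #2}: total 21.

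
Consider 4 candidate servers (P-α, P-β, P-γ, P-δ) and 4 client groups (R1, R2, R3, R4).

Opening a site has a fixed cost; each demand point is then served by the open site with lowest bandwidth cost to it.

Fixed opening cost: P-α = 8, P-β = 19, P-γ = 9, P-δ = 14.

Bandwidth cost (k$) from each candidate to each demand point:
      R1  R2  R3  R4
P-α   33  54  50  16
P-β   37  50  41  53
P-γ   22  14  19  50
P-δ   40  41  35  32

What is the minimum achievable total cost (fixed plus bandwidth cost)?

88

Open {P-α, P-γ}: assign each demand point to its cheapest open site.
  R1→P-γ 22, R2→P-γ 14, R3→P-γ 19, R4→P-α 16
  bandwidth cost 71, fixed 17 → total 88.
Compare {P-α, P-γ, P-δ}: bandwidth cost 71 + fixed 31 = 102.
Compare {P-α, P-β, P-γ}: bandwidth cost 71 + fixed 36 = 107.
Compare {P-γ, P-δ}: bandwidth cost 87 + fixed 23 = 110.
All other subsets cost ≥ 102. Minimum total cost: 88.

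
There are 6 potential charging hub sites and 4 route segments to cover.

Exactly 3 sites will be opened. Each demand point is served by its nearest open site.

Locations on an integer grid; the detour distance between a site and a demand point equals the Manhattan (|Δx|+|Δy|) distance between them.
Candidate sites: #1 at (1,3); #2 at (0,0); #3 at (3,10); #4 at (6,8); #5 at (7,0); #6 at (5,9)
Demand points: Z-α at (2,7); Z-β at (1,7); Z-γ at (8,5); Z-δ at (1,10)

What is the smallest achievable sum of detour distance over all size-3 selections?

Open {#1, #3, #4}.
  Z-α→#3 4, Z-β→#1 4, Z-γ→#4 5, Z-δ→#3 2  ⇒ total 15.
Compare {#1, #3, #5}: total 16.
Compare {#2, #3, #4}: total 16.
No size-3 selection does better; minimum is 15.

15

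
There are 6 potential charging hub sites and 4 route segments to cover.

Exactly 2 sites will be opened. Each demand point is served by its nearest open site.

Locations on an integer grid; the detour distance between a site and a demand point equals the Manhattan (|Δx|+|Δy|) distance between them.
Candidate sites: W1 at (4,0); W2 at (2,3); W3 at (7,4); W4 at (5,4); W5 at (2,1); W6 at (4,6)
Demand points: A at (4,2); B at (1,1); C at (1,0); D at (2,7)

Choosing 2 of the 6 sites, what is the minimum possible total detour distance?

9

Open {W5, W6}.
  A→W5 3, B→W5 1, C→W5 2, D→W6 3  ⇒ total 9.
Compare {W2, W5}: total 10.
Compare {W1, W5}: total 11.
No size-2 selection does better; minimum is 9.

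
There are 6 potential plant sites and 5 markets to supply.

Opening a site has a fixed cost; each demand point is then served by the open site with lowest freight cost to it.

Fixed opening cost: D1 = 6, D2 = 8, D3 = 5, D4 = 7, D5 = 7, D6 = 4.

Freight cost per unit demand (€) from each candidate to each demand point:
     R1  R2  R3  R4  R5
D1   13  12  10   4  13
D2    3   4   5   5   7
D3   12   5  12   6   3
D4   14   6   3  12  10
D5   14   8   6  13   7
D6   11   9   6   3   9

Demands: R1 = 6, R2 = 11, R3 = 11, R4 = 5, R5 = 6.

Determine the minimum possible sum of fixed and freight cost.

Open {D2, D3, D4, D6}: assign each demand point to its cheapest open site.
  R1→D2 6×3=18, R2→D2 11×4=44, R3→D4 11×3=33, R4→D6 5×3=15, R5→D3 6×3=18
  freight cost 128, fixed 24 → total 152.
Compare {D2, D3, D4}: freight cost 138 + fixed 20 = 158.
Compare {D1, D2, D3, D4, D6}: freight cost 128 + fixed 30 = 158.
Compare {D1, D2, D3, D4}: freight cost 133 + fixed 26 = 159.
All other subsets cost ≥ 158. Minimum total cost: 152.

152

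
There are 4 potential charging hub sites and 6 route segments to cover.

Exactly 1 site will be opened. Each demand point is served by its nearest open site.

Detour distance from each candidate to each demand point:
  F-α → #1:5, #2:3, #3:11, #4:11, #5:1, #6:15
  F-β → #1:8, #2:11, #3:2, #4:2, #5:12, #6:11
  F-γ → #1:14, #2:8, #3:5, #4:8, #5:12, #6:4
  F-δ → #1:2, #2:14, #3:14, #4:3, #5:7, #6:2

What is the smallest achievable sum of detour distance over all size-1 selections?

Open {F-δ}.
  #1→F-δ 2, #2→F-δ 14, #3→F-δ 14, #4→F-δ 3, #5→F-δ 7, #6→F-δ 2  ⇒ total 42.
Compare {F-α}: total 46.
Compare {F-β}: total 46.
No size-1 selection does better; minimum is 42.

42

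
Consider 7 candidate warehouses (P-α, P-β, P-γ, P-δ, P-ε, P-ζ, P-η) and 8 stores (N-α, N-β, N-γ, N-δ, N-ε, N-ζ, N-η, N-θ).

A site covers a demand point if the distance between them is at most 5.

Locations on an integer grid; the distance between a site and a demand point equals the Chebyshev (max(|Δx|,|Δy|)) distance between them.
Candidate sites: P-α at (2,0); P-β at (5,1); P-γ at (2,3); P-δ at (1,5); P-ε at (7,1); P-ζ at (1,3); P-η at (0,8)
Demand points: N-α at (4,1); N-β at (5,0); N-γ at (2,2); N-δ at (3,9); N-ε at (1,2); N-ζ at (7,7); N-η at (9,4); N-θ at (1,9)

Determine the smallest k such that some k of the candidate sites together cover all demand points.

3

Coverage sets (demand points within 5 of each site):
  P-α: {N-α, N-β, N-γ, N-ε}
  P-β: {N-α, N-β, N-γ, N-ε, N-η}
  P-γ: {N-α, N-β, N-γ, N-ε, N-ζ}
  P-δ: {N-α, N-β, N-γ, N-δ, N-ε, N-θ}
  P-ε: {N-α, N-β, N-γ, N-η}
  P-ζ: {N-α, N-β, N-γ, N-ε}
  P-η: {N-δ, N-θ}
No 2 sites suffice: every size-2 union leaves at least one demand point uncovered.
But {P-β, P-γ, P-δ} covers everything, so the minimum is 3.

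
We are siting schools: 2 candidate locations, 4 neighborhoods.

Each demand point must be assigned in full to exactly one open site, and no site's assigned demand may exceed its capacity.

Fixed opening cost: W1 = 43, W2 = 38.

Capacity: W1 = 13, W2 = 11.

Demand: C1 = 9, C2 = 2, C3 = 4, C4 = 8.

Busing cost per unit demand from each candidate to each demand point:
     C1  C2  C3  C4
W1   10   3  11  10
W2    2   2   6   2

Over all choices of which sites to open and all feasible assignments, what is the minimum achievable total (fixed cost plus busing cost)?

Open {W1, W2}; cheapest assignment that respects the capacities:
  W1 (cap 13, load 12): C3, C4 — cost 4×11 + 8×10 = 124
  W2 (cap 11, load 11): C1, C2 — cost 9×2 + 2×2 = 22
  Shipping 146, fixed 81 → total 227.
  Any other capacity-feasible assignment to {W1, W2} ships for at least 146.
Total demand is 23 and no other set of sites has combined capacity ≥ 23, so {W1, W2} is the only feasible choice of open sites. Minimum: 227.

227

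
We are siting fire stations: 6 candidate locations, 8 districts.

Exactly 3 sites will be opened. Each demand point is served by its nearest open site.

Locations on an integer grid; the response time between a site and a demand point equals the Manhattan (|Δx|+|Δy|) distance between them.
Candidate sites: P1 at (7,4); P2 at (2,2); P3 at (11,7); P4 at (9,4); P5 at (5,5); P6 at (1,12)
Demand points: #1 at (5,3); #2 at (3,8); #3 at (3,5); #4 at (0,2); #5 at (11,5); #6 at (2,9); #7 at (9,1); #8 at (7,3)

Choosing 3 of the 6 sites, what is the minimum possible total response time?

Open {P2, P4, P5}.
  #1→P5 2, #2→P5 5, #3→P5 2, #4→P2 2, #5→P4 3, #6→P2 7, #7→P4 3, #8→P4 3  ⇒ total 27.
Compare {P1, P2, P5}: total 29.
Compare {P2, P4, P6}: total 29.
No size-3 selection does better; minimum is 27.

27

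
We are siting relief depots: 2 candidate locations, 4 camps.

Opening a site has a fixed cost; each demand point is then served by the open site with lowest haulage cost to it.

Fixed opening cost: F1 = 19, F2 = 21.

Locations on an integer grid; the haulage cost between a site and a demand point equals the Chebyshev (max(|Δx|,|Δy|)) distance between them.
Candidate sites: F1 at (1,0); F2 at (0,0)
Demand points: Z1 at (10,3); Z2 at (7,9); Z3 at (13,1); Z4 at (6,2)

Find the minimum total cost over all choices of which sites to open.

54

Open {F1}: assign each demand point to its cheapest open site.
  Z1→F1 9, Z2→F1 9, Z3→F1 12, Z4→F1 5
  haulage cost 35, fixed 19 → total 54.
Compare {F2}: haulage cost 38 + fixed 21 = 59.
Compare {F1, F2}: haulage cost 35 + fixed 40 = 75.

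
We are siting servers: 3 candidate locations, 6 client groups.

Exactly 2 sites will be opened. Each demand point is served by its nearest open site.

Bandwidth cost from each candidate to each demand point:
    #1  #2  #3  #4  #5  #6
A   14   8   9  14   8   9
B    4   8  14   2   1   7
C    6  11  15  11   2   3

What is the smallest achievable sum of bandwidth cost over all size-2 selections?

Open {A, B}.
  #1→B 4, #2→A 8, #3→A 9, #4→B 2, #5→B 1, #6→B 7  ⇒ total 31.
Compare {B, C}: total 32.
Compare {A, C}: total 39.

31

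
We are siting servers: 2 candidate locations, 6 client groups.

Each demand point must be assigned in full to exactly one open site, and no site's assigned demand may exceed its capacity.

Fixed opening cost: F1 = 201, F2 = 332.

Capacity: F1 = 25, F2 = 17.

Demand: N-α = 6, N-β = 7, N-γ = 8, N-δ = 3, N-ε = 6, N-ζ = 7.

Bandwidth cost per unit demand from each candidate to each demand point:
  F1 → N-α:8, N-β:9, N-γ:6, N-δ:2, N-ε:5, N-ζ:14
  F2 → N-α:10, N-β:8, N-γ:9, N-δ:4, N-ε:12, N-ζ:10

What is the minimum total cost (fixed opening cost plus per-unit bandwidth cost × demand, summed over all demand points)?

791

Open {F1, F2}; cheapest assignment that respects the capacities:
  F1 (cap 25, load 23): N-α, N-γ, N-δ, N-ε — cost 6×8 + 8×6 + 3×2 + 6×5 = 132
  F2 (cap 17, load 14): N-β, N-ζ — cost 7×8 + 7×10 = 126
  Shipping 258, fixed 533 → total 791.
  Any other capacity-feasible assignment to {F1, F2} ships for at least 258.
Total demand is 37 and no other set of sites has combined capacity ≥ 37, so {F1, F2} is the only feasible choice of open sites. Minimum: 791.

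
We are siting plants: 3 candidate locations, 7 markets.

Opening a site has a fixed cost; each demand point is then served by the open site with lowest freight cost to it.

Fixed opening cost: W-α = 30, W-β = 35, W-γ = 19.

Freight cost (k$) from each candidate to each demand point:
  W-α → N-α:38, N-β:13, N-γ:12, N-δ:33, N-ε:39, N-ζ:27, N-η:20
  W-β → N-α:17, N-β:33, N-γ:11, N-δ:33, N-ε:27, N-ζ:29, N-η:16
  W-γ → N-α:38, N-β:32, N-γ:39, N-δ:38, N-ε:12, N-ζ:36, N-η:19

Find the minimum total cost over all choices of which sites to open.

Open {W-β}: assign each demand point to its cheapest open site.
  N-α→W-β 17, N-β→W-β 33, N-γ→W-β 11, N-δ→W-β 33, N-ε→W-β 27, N-ζ→W-β 29, N-η→W-β 16
  freight cost 166, fixed 35 → total 201.
Compare {W-α, W-γ}: freight cost 154 + fixed 49 = 203.
Compare {W-β, W-γ}: freight cost 150 + fixed 54 = 204.
Compare {W-α, W-β}: freight cost 144 + fixed 65 = 209.
All other subsets cost ≥ 203. Minimum total cost: 201.

201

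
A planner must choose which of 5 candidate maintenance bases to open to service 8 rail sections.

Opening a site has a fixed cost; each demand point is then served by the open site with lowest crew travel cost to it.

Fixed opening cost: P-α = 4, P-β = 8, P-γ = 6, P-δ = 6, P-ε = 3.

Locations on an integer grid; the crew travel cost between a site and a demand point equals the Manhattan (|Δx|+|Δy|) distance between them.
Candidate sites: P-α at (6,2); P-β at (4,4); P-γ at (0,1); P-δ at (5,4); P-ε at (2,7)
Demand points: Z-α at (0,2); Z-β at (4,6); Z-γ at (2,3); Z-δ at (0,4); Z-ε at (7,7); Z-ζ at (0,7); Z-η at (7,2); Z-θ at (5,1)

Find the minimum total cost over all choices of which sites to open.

34

Open {P-α, P-γ, P-ε}: assign each demand point to its cheapest open site.
  Z-α→P-γ 1, Z-β→P-ε 3, Z-γ→P-γ 4, Z-δ→P-γ 3, Z-ε→P-ε 5, Z-ζ→P-ε 2, Z-η→P-α 1, Z-θ→P-α 2
  crew travel cost 21, fixed 13 → total 34.
Compare {P-α, P-ε}: crew travel cost 28 + fixed 7 = 35.
Compare {P-α, P-γ}: crew travel cost 29 + fixed 10 = 39.
Compare {P-γ, P-ε}: crew travel cost 31 + fixed 9 = 40.
All other subsets cost ≥ 35. Minimum total cost: 34.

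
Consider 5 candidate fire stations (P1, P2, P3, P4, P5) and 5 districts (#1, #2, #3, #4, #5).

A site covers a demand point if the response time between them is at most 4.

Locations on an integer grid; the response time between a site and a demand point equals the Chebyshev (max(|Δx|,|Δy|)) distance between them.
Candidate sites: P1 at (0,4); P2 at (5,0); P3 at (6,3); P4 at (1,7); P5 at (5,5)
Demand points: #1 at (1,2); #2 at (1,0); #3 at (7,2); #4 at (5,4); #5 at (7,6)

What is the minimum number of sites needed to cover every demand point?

Coverage sets (demand points within 4 of each site):
  P1: {#1, #2}
  P2: {#1, #2, #3, #4}
  P3: {#3, #4, #5}
  P4: {#4}
  P5: {#1, #3, #4, #5}
No single site covers all 5 demand points.
But {P1, P3} covers everything, so the minimum is 2.

2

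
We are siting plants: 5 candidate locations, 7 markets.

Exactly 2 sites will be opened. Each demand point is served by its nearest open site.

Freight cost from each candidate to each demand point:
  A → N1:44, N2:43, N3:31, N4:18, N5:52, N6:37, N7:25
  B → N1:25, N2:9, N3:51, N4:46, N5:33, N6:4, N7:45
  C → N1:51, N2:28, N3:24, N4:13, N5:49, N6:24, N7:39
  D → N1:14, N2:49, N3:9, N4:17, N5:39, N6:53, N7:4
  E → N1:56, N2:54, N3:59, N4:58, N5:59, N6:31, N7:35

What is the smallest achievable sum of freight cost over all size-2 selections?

Open {B, D}.
  N1→D 14, N2→B 9, N3→D 9, N4→D 17, N5→B 33, N6→B 4, N7→D 4  ⇒ total 90.
Compare {C, D}: total 131.
Compare {A, B}: total 145.
No size-2 selection does better; minimum is 90.

90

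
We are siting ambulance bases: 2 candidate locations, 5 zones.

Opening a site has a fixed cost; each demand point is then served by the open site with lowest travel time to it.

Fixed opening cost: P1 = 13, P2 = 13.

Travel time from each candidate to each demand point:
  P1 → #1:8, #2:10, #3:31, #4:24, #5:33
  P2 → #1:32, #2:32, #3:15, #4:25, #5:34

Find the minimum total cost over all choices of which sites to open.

116

Open {P1, P2}: assign each demand point to its cheapest open site.
  #1→P1 8, #2→P1 10, #3→P2 15, #4→P1 24, #5→P1 33
  travel time 90, fixed 26 → total 116.
Compare {P1}: travel time 106 + fixed 13 = 119.
Compare {P2}: travel time 138 + fixed 13 = 151.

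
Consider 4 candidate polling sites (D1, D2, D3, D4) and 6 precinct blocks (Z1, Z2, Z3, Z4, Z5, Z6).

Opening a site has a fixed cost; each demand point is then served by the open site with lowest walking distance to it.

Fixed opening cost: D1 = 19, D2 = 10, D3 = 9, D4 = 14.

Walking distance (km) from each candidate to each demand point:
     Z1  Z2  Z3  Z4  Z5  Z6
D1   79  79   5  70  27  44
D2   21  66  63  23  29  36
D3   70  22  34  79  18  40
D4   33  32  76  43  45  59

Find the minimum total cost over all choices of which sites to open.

163

Open {D1, D2, D3}: assign each demand point to its cheapest open site.
  Z1→D2 21, Z2→D3 22, Z3→D1 5, Z4→D2 23, Z5→D3 18, Z6→D2 36
  walking distance 125, fixed 38 → total 163.
Compare {D2, D3}: walking distance 154 + fixed 19 = 173.
Compare {D1, D2, D3, D4}: walking distance 125 + fixed 52 = 177.
Compare {D1, D2, D4}: walking distance 144 + fixed 43 = 187.
All other subsets cost ≥ 173. Minimum total cost: 163.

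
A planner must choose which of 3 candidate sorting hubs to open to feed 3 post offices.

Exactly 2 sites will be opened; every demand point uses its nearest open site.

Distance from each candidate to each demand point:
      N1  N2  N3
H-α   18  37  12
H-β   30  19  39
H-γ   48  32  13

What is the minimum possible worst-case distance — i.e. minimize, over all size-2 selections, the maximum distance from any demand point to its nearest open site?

19

Open {H-α, H-β}.
  Farthest demand point is N2 at distance 19 (to H-β); all others are ≤ 19.
With {H-β, H-γ} the worst case is 30.
With {H-α, H-γ} the worst case is 32.
No size-2 selection achieves below 19.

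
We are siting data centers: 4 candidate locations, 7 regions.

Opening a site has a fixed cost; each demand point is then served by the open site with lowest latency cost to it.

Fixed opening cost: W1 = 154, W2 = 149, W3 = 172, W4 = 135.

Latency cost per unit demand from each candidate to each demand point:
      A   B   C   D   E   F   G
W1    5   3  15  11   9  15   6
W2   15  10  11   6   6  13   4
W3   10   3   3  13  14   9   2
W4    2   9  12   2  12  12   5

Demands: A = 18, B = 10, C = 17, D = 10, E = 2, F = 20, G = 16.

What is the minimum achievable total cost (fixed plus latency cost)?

680

Open {W3, W4}: assign each demand point to its cheapest open site.
  A→W4 18×2=36, B→W3 10×3=30, C→W3 17×3=51, D→W4 10×2=20, E→W4 2×12=24, F→W3 20×9=180, G→W3 16×2=32
  latency cost 373, fixed 307 → total 680.
Compare {W3}: latency cost 631 + fixed 172 = 803.
Compare {W2, W3, W4}: latency cost 361 + fixed 456 = 817.
Compare {W1, W3, W4}: latency cost 367 + fixed 461 = 828.
All other subsets cost ≥ 803. Minimum total cost: 680.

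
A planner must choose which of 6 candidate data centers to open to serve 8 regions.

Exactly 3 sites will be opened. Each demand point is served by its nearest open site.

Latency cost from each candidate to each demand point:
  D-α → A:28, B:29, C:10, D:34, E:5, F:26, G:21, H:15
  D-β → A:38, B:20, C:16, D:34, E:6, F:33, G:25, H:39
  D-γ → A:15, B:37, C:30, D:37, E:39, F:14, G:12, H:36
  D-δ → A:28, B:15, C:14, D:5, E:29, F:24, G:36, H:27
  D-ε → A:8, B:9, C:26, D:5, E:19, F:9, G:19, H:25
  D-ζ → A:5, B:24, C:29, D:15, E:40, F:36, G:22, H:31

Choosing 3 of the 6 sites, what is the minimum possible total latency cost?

Open {D-α, D-γ, D-ε}.
  A→D-ε 8, B→D-ε 9, C→D-α 10, D→D-ε 5, E→D-α 5, F→D-ε 9, G→D-γ 12, H→D-α 15  ⇒ total 73.
Compare {D-α, D-ε, D-ζ}: total 77.
Compare {D-α, D-β, D-ε}: total 80.
No size-3 selection does better; minimum is 73.

73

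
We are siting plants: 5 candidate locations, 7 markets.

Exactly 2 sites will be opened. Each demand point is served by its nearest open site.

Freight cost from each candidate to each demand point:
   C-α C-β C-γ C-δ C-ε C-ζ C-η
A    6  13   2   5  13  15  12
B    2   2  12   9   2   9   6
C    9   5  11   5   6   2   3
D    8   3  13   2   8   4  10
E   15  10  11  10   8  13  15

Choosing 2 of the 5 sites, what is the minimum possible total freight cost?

Open {B, C}.
  C-α→B 2, C-β→B 2, C-γ→C 11, C-δ→C 5, C-ε→B 2, C-ζ→C 2, C-η→C 3  ⇒ total 27.
Compare {A, B}: total 28.
Compare {A, C}: total 29.
No size-2 selection does better; minimum is 27.

27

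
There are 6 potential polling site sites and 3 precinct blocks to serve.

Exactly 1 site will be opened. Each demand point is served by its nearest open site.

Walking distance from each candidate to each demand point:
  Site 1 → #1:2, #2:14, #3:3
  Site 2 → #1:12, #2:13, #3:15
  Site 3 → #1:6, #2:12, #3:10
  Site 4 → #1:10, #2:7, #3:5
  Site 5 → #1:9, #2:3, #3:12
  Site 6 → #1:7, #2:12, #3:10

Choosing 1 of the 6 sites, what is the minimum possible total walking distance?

Open {Site 1}.
  #1→Site 1 2, #2→Site 1 14, #3→Site 1 3  ⇒ total 19.
Compare {Site 4}: total 22.
Compare {Site 5}: total 24.
No size-1 selection does better; minimum is 19.

19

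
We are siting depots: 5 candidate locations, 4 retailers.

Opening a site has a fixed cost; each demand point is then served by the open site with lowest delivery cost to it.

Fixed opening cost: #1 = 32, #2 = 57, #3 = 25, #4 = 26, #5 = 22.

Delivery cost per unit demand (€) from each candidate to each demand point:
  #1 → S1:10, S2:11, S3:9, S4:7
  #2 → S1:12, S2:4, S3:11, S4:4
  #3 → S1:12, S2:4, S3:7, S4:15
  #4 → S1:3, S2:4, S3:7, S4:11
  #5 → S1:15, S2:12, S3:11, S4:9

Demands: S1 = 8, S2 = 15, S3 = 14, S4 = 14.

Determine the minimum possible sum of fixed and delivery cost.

Open {#2, #4}: assign each demand point to its cheapest open site.
  S1→#4 8×3=24, S2→#2 15×4=60, S3→#4 14×7=98, S4→#2 14×4=56
  delivery cost 238, fixed 83 → total 321.
Compare {#1, #4}: delivery cost 280 + fixed 58 = 338.
Compare {#2, #4, #5}: delivery cost 238 + fixed 105 = 343.
Compare {#2, #3, #4}: delivery cost 238 + fixed 108 = 346.
All other subsets cost ≥ 338. Minimum total cost: 321.

321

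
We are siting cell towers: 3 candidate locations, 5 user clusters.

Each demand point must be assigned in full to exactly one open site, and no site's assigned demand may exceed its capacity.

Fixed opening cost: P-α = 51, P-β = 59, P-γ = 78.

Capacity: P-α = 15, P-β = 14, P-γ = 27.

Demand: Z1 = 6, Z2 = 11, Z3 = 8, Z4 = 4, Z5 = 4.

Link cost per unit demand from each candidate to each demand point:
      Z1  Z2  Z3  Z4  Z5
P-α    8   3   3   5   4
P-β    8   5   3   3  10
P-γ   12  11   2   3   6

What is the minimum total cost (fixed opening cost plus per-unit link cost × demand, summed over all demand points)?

Open {P-α, P-γ}; cheapest assignment that respects the capacities:
  P-α (cap 15, load 15): Z2, Z5 — cost 11×3 + 4×4 = 49
  P-γ (cap 27, load 18): Z1, Z3, Z4 — cost 6×12 + 8×2 + 4×3 = 100
  Shipping 149, fixed 129 → total 278.
  Any other capacity-feasible assignment to {P-α, P-γ} ships for at least 149.
Compare {P-α, P-β, P-γ}: its best feasible assignment gives total 313.
Compare {P-β, P-γ}: its best feasible assignment gives total 316.
Every other set of open sites that can feasibly serve all demand totals ≥ 313 even under its best assignment. Minimum: 278.

278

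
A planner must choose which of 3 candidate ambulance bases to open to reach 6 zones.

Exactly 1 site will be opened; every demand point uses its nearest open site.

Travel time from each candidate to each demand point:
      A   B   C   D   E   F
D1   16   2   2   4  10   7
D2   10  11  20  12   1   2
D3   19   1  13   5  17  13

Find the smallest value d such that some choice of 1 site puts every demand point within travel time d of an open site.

Open {D1}.
  Farthest demand point is A at travel time 16 (to D1); all others are ≤ 16.
With {D3} the worst case is 19.
With {D2} the worst case is 20.
No size-1 selection achieves below 16.

16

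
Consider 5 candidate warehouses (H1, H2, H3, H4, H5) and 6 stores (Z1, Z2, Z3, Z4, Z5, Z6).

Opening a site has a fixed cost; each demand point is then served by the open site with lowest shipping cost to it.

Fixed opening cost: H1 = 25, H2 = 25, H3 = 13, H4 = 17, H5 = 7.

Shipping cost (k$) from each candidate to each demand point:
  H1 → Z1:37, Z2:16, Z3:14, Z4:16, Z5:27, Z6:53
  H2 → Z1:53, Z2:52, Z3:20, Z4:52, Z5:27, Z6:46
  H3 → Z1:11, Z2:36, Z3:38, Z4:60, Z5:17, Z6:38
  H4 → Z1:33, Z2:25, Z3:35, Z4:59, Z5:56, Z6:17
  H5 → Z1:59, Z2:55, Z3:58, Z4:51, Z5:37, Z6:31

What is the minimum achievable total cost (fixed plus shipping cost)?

146

Open {H1, H3, H4}: assign each demand point to its cheapest open site.
  Z1→H3 11, Z2→H1 16, Z3→H1 14, Z4→H1 16, Z5→H3 17, Z6→H4 17
  shipping cost 91, fixed 55 → total 146.
Compare {H1, H3}: shipping cost 112 + fixed 38 = 150.
Compare {H1, H3, H5}: shipping cost 105 + fixed 45 = 150.
Compare {H1, H3, H4, H5}: shipping cost 91 + fixed 62 = 153.
All other subsets cost ≥ 150. Minimum total cost: 146.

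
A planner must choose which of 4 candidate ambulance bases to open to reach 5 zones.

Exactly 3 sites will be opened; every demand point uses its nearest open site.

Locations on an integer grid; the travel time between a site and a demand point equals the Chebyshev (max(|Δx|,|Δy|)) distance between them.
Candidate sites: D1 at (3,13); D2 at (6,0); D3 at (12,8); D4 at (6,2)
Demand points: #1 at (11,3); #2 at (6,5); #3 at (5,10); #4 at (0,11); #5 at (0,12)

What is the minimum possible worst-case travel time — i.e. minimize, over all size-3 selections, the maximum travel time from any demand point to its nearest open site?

5

Open {D1, D2, D3}.
  Farthest demand point is #1 at travel time 5 (to D2); all others are ≤ 5.
With {D1, D2, D4} the worst case is 5.
With {D1, D3, D4} the worst case is 5.
No size-3 selection achieves below 5.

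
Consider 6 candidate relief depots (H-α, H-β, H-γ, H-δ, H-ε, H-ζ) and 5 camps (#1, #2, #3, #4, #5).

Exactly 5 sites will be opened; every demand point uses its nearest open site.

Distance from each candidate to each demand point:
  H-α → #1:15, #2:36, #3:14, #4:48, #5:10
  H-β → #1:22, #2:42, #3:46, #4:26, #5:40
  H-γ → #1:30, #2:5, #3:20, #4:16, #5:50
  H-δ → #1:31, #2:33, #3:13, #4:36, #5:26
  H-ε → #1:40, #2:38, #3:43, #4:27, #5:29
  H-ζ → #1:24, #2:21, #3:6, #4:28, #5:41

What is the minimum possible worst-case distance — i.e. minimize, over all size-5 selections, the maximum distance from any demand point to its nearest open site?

Open {H-α, H-β, H-γ, H-δ, H-ε}.
  Farthest demand point is #4 at distance 16 (to H-γ); all others are ≤ 16.
With {H-α, H-β, H-γ, H-δ, H-ζ} the worst case is 16.
With {H-α, H-β, H-γ, H-ε, H-ζ} the worst case is 16.
No size-5 selection achieves below 16.

16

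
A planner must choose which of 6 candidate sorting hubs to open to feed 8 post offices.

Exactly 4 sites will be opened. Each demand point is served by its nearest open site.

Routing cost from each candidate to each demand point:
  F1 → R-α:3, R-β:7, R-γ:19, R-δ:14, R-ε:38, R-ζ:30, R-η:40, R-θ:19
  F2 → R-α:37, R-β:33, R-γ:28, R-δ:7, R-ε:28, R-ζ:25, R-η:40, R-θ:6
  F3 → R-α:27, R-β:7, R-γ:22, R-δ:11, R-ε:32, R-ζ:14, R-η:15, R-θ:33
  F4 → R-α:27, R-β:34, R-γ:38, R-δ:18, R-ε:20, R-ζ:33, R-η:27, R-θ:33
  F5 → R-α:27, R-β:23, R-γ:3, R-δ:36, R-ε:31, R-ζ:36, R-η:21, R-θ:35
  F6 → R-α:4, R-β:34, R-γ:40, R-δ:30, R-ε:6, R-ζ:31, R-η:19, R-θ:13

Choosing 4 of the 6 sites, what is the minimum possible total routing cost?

62

Open {F2, F3, F5, F6}.
  R-α→F6 4, R-β→F3 7, R-γ→F5 3, R-δ→F2 7, R-ε→F6 6, R-ζ→F3 14, R-η→F3 15, R-θ→F2 6  ⇒ total 62.
Compare {F1, F3, F5, F6}: total 72.
Compare {F3, F4, F5, F6}: total 73.
No size-4 selection does better; minimum is 62.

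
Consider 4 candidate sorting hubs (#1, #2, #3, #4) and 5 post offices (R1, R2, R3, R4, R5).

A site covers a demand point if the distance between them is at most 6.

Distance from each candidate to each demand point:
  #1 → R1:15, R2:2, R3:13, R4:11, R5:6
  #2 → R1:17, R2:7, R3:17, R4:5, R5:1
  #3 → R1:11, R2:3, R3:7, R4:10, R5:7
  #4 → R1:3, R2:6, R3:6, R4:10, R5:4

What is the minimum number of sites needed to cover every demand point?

Coverage sets (demand points within 6 of each site):
  #1: {R2, R5}
  #2: {R4, R5}
  #3: {R2}
  #4: {R1, R2, R3, R5}
No single site covers all 5 demand points.
But {#2, #4} covers everything, so the minimum is 2.

2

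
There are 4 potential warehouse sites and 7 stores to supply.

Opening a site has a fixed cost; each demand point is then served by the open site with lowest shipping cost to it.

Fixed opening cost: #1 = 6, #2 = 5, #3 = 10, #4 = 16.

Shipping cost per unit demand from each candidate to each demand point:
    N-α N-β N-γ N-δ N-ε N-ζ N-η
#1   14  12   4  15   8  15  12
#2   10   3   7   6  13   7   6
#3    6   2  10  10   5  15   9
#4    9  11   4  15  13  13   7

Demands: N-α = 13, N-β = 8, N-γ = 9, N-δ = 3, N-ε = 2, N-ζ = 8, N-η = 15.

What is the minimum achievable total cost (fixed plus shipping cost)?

Open {#1, #2, #3}: assign each demand point to its cheapest open site.
  N-α→#3 13×6=78, N-β→#3 8×2=16, N-γ→#1 9×4=36, N-δ→#2 3×6=18, N-ε→#3 2×5=10, N-ζ→#2 8×7=56, N-η→#2 15×6=90
  shipping cost 304, fixed 21 → total 325.
Compare {#2, #3, #4}: shipping cost 304 + fixed 31 = 335.
Compare {#1, #2, #3, #4}: shipping cost 304 + fixed 37 = 341.
Compare {#2, #3}: shipping cost 331 + fixed 15 = 346.
All other subsets cost ≥ 335. Minimum total cost: 325.

325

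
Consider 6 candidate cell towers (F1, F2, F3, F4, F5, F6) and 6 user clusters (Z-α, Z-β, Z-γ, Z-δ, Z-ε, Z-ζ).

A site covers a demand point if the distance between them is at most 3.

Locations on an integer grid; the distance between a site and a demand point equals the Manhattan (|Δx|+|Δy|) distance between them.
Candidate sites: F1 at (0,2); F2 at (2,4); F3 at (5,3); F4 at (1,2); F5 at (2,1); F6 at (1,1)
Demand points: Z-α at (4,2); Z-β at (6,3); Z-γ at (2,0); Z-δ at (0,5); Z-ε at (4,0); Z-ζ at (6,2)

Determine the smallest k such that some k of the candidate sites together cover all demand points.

3

Coverage sets (demand points within 3 of each site):
  F1: {Z-δ}
  F2: {Z-δ}
  F3: {Z-α, Z-β, Z-ζ}
  F4: {Z-α, Z-γ}
  F5: {Z-α, Z-γ, Z-ε}
  F6: {Z-γ}
No 2 sites suffice: every size-2 union leaves at least one demand point uncovered.
But {F1, F3, F5} covers everything, so the minimum is 3.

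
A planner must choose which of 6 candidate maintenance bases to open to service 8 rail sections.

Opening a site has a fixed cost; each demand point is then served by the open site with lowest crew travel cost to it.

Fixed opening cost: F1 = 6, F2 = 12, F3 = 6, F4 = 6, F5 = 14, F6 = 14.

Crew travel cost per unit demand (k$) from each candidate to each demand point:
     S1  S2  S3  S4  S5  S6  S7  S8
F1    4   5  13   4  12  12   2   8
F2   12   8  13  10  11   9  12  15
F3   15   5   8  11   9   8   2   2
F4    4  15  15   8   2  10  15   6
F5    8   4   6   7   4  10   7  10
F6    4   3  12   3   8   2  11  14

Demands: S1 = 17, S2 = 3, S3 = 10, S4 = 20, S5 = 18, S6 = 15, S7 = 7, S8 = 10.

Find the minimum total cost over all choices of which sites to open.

Open {F3, F4, F5, F6}: assign each demand point to its cheapest open site.
  S1→F4 17×4=68, S2→F6 3×3=9, S3→F5 10×6=60, S4→F6 20×3=60, S5→F4 18×2=36, S6→F6 15×2=30, S7→F3 7×2=14, S8→F3 10×2=20
  crew travel cost 297, fixed 40 → total 337.
Compare {F3, F4, F6}: crew travel cost 317 + fixed 26 = 343.
Compare {F1, F3, F4, F5, F6}: crew travel cost 297 + fixed 46 = 343.
Compare {F1, F3, F4, F6}: crew travel cost 317 + fixed 32 = 349.
All other subsets cost ≥ 343. Minimum total cost: 337.

337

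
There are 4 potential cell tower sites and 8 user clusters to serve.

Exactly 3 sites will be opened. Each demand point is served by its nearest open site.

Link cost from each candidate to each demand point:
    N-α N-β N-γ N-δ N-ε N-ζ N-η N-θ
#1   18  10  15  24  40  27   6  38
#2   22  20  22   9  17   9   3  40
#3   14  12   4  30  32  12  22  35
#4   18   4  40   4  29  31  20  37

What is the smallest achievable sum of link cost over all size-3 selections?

Open {#2, #3, #4}.
  N-α→#3 14, N-β→#4 4, N-γ→#3 4, N-δ→#4 4, N-ε→#2 17, N-ζ→#2 9, N-η→#2 3, N-θ→#3 35  ⇒ total 90.
Compare {#1, #2, #3}: total 101.
Compare {#1, #2, #4}: total 107.
No size-3 selection does better; minimum is 90.

90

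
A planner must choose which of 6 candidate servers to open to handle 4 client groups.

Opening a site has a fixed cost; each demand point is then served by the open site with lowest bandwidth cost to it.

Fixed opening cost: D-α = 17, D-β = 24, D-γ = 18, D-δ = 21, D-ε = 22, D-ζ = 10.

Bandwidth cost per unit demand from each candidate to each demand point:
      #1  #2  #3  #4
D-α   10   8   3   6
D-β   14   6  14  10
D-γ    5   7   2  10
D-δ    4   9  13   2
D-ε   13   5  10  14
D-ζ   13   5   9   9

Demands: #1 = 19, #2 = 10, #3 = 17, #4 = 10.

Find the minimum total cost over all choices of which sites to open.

Open {D-γ, D-δ, D-ζ}: assign each demand point to its cheapest open site.
  #1→D-δ 19×4=76, #2→D-ζ 10×5=50, #3→D-γ 17×2=34, #4→D-δ 10×2=20
  bandwidth cost 180, fixed 49 → total 229.
Compare {D-γ, D-δ}: bandwidth cost 200 + fixed 39 = 239.
Compare {D-γ, D-δ, D-ε}: bandwidth cost 180 + fixed 61 = 241.
Compare {D-α, D-δ, D-ζ}: bandwidth cost 197 + fixed 48 = 245.
All other subsets cost ≥ 239. Minimum total cost: 229.

229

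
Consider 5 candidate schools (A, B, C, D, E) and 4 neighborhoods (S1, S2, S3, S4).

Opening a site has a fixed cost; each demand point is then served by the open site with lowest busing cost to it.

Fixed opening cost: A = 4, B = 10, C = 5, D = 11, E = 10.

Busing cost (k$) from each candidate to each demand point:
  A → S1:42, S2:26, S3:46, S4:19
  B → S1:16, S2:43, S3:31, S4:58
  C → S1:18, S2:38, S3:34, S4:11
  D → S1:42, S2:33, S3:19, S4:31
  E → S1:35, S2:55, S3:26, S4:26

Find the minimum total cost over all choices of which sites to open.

Open {A, C, D}: assign each demand point to its cheapest open site.
  S1→C 18, S2→A 26, S3→D 19, S4→C 11
  busing cost 74, fixed 20 → total 94.
Compare {C, D}: busing cost 81 + fixed 16 = 97.
Compare {A, C}: busing cost 89 + fixed 9 = 98.
Compare {A, C, E}: busing cost 81 + fixed 19 = 100.
All other subsets cost ≥ 97. Minimum total cost: 94.

94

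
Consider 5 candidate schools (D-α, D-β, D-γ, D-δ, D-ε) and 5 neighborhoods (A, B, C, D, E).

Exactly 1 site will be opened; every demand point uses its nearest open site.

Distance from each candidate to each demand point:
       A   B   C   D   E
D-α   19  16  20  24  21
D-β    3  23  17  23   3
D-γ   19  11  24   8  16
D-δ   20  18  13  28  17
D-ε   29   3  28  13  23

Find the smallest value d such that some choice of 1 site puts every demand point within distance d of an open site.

Open {D-β}.
  Farthest demand point is B at distance 23 (to D-β); all others are ≤ 23.
With {D-α} the worst case is 24.
With {D-γ} the worst case is 24.
No size-1 selection achieves below 23.

23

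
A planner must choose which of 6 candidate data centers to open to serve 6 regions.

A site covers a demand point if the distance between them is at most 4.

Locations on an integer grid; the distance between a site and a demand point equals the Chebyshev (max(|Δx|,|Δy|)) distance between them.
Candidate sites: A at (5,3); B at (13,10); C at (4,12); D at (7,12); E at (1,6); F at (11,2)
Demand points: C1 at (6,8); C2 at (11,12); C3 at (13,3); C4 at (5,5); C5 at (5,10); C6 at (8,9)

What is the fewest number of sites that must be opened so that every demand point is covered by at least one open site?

3

Coverage sets (demand points within 4 of each site):
  A: {C4}
  B: {C2}
  C: {C1, C5, C6}
  D: {C1, C2, C5, C6}
  E: {C4, C5}
  F: {C3}
No 2 sites suffice: every size-2 union leaves at least one demand point uncovered.
But {A, D, F} covers everything, so the minimum is 3.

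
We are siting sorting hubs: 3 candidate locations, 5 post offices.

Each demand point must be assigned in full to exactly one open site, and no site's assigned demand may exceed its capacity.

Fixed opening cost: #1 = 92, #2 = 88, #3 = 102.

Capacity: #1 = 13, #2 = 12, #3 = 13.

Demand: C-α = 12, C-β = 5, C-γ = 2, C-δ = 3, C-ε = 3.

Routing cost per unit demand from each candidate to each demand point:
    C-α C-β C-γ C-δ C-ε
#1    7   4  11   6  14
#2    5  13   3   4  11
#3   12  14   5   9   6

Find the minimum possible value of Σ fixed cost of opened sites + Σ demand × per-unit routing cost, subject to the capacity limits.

342

Open {#1, #2}; cheapest assignment that respects the capacities:
  #1 (cap 13, load 13): C-β, C-γ, C-δ, C-ε — cost 5×4 + 2×11 + 3×6 + 3×14 = 102
  #2 (cap 12, load 12): C-α — cost 12×5 = 60
  Shipping 162, fixed 180 → total 342.
  Any other capacity-feasible assignment to {#1, #2} ships for at least 162.
Compare {#2, #3}: its best feasible assignment gives total 375.
Compare {#1, #3}: its best feasible assignment gives total 403.
Every other set of open sites that can feasibly serve all demand totals ≥ 375 even under its best assignment. Minimum: 342.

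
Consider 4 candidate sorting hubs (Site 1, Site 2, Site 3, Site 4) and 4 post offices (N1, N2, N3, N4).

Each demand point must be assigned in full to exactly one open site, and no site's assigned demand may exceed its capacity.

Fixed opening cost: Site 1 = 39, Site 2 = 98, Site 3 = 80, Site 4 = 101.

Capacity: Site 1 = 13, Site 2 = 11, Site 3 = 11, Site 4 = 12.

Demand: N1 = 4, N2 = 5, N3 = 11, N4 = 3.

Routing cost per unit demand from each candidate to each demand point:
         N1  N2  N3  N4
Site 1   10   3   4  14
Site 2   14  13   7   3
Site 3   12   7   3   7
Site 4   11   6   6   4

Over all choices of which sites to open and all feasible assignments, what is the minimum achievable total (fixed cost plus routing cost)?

249

Open {Site 1, Site 3}; cheapest assignment that respects the capacities:
  Site 1 (cap 13, load 12): N1, N2, N4 — cost 4×10 + 5×3 + 3×14 = 97
  Site 3 (cap 11, load 11): N3 — cost 11×3 = 33
  Shipping 130, fixed 119 → total 249.
  Any other capacity-feasible assignment to {Site 1, Site 3} ships for at least 130.
Compare {Site 1, Site 4}: its best feasible assignment gives total 270.
Compare {Site 3, Site 4}: its best feasible assignment gives total 300.
Every other set of open sites that can feasibly serve all demand totals ≥ 270 even under its best assignment. Minimum: 249.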